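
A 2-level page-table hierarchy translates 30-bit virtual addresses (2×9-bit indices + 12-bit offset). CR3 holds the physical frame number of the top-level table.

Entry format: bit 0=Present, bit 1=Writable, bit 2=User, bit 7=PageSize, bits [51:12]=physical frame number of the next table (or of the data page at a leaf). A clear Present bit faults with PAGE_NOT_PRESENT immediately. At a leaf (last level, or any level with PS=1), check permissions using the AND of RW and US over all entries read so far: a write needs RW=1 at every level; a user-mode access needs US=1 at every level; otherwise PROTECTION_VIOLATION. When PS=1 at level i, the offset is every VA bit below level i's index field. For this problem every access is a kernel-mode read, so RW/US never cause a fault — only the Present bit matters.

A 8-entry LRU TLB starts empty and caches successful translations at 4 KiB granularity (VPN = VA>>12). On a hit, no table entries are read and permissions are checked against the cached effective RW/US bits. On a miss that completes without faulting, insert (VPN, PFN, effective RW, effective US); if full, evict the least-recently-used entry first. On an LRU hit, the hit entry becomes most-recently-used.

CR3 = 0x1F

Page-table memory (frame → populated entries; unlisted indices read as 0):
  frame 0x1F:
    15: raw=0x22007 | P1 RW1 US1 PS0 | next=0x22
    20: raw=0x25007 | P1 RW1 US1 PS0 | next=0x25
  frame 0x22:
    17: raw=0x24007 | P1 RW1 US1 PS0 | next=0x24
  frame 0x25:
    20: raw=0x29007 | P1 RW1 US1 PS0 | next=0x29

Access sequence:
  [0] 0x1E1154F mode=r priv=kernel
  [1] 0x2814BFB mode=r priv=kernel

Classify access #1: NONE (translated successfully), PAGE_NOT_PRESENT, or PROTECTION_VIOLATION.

Walk each access:
#0 VA=0x1E1154F (r,kernel):
  [0] read 0x1F idx=15: raw=0x22007 flags P=1 W=1 U=1 S=0
  [1] read 0x22 idx=17: raw=0x24007 flags P=1 W=1 U=1 S=0
  → PA=0x2454F  (2 entries read)
#1 VA=0x2814BFB (r,kernel):
  [0] read 0x1F idx=20: raw=0x25007 flags P=1 W=1 U=1 S=0
  [1] read 0x25 idx=20: raw=0x29007 flags P=1 W=1 U=1 S=0
  → PA=0x29BFB  (2 entries read)

Access #1 fault: NONE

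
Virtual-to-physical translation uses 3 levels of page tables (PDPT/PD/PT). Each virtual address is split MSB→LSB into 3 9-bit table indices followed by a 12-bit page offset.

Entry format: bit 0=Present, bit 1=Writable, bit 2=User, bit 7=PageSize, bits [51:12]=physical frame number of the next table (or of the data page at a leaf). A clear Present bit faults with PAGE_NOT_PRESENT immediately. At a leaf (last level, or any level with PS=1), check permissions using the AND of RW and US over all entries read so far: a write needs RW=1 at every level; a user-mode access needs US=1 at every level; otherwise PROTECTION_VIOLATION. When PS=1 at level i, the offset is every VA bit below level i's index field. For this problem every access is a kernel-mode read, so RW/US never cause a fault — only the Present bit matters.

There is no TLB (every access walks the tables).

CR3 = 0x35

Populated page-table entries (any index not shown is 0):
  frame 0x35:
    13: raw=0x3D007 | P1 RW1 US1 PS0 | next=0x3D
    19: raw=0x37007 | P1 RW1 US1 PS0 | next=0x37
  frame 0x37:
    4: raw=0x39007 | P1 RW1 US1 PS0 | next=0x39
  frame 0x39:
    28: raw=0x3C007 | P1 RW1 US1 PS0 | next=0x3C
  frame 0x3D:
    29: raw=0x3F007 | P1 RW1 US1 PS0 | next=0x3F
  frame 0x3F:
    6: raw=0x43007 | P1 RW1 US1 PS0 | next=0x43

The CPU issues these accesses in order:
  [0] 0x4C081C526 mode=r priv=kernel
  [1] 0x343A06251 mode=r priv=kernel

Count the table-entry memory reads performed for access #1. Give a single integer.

Trace:
#0 VA=0x4C081C526 (r,kernel):
  [0] read 0x35 idx=19: raw=0x37007 flags P=1 W=1 U=1 S=0
  [1] read 0x37 idx=4: raw=0x39007 flags P=1 W=1 U=1 S=0
  [2] read 0x39 idx=28: raw=0x3C007 flags P=1 W=1 U=1 S=0
  ✓ 0x3C526  — 3 lookups
#1 VA=0x343A06251 (r,kernel):
  [0] read 0x35 idx=13: raw=0x3D007 flags P=1 W=1 U=1 S=0
  [1] read 0x3D idx=29: raw=0x3F007 flags P=1 W=1 U=1 S=0
  [2] read 0x3F idx=6: raw=0x43007 flags P=1 W=1 U=1 S=0
  ✓ 0x43251  — 3 lookups

Entries read for #1: 3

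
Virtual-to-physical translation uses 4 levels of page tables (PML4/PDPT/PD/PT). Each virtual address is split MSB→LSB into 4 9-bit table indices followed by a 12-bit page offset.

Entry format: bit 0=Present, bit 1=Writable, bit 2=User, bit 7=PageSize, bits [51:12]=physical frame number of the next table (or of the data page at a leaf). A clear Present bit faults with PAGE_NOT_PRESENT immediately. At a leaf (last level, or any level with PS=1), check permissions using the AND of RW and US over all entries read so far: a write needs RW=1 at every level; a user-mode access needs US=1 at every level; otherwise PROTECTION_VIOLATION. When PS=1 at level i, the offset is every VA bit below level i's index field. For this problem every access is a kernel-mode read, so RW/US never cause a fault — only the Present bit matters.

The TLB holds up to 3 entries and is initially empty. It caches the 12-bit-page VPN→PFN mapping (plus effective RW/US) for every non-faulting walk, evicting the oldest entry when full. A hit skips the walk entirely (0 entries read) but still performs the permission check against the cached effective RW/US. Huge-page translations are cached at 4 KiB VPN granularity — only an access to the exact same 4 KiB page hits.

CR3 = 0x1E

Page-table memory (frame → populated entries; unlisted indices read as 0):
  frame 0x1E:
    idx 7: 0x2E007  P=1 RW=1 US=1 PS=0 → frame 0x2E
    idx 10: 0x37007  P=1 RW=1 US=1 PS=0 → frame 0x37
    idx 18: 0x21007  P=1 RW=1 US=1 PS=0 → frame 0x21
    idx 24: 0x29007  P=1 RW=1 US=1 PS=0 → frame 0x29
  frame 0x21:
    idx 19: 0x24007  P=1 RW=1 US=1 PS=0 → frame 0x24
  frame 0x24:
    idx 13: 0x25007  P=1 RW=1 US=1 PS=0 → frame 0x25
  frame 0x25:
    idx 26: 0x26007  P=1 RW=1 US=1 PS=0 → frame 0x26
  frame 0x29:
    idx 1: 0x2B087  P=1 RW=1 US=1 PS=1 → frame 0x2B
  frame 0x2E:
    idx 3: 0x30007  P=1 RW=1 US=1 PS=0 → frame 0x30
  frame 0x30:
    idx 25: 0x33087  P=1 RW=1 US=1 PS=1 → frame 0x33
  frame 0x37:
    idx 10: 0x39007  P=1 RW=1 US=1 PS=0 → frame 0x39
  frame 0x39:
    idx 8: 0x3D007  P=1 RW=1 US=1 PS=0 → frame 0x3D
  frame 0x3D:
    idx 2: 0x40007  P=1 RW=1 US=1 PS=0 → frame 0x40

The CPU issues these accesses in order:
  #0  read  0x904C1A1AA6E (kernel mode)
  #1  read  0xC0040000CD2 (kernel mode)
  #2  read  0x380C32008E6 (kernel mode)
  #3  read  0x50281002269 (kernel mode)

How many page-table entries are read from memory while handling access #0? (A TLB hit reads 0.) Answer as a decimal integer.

Walk each access:
#0 VA=0x904C1A1AA6E (r,kernel):
  L0 @0x1E[18] → 0x21007  P=1,RW=1,US=1,PS=0
  L1 @0x21[19] → 0x24007  P=1,RW=1,US=1,PS=0
  L2 @0x24[13] → 0x25007  P=1,RW=1,US=1,PS=0
  L3 @0x25[26] → 0x26007  P=1,RW=1,US=1,PS=0
  → PA=0x26A6E  (4 entries read)
#1 VA=0xC0040000CD2 (r,kernel):
  L0 @0x1E[24] → 0x29007  P=1,RW=1,US=1,PS=0
  L1 @0x29[1] → 0x2B087  P=1,RW=1,US=1,PS=1
  → PA=0x2BCD2 (huge @L1)  (2 entries read)
#2 VA=0x380C32008E6 (r,kernel):
  L0 @0x1E[7] → 0x2E007  P=1,RW=1,US=1,PS=0
  L1 @0x2E[3] → 0x30007  P=1,RW=1,US=1,PS=0
  L2 @0x30[25] → 0x33087  P=1,RW=1,US=1,PS=1
  → PA=0x338E6 (huge @L2)  (3 entries read)
#3 VA=0x50281002269 (r,kernel):
  L0 @0x1E[10] → 0x37007  P=1,RW=1,US=1,PS=0
  L1 @0x37[10] → 0x39007  P=1,RW=1,US=1,PS=0
  L2 @0x39[8] → 0x3D007  P=1,RW=1,US=1,PS=0
  L3 @0x3D[2] → 0x40007  P=1,RW=1,US=1,PS=0
  → PA=0x40269  (4 entries read)

Entries read for #0: 4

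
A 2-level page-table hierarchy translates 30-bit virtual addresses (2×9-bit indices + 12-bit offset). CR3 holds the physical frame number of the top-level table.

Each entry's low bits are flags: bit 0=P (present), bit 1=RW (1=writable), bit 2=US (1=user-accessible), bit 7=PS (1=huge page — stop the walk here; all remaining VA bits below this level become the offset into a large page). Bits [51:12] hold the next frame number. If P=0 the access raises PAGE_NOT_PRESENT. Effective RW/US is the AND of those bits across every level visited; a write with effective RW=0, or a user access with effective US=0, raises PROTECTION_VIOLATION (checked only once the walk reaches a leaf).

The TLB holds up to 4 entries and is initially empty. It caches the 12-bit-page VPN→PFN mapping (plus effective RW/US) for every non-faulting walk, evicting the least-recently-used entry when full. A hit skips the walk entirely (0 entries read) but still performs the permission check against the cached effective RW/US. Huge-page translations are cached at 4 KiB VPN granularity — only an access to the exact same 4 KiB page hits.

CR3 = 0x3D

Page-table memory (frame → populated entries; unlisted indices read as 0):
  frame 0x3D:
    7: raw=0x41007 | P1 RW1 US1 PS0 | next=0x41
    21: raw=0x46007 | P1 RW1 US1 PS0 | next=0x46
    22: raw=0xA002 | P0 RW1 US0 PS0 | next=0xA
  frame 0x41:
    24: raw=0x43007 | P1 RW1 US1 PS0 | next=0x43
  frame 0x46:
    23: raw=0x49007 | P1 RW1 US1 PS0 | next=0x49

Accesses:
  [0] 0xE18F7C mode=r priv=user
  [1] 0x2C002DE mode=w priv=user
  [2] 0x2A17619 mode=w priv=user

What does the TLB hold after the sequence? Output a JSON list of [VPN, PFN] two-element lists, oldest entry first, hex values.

Per-access translation:
#0 VA=0xE18F7C (r,user):
  L0: frame=0x3D idx=7 entry=0x41007 [P=1 RW=1 US=1 PS=0]
  L1: frame=0x41 idx=24 entry=0x43007 [P=1 RW=1 US=1 PS=0]
  ✓ 0x43F7C  — 2 lookups
#1 VA=0x2C002DE (w,user):
  L0: frame=0x3D idx=22 entry=0xA002 [P=0 RW=1 US=0 PS=0]
  → PAGE_NOT_PRESENT  (1 entries read)
#2 VA=0x2A17619 (w,user):
  L0: frame=0x3D idx=21 entry=0x46007 [P=1 RW=1 US=1 PS=0]
  L1: frame=0x46 idx=23 entry=0x49007 [P=1 RW=1 US=1 PS=0]
  ✓ 0x49619  — 2 lookups

TLB: [["0xE18", "0x43"], ["0x2A17", "0x49"]]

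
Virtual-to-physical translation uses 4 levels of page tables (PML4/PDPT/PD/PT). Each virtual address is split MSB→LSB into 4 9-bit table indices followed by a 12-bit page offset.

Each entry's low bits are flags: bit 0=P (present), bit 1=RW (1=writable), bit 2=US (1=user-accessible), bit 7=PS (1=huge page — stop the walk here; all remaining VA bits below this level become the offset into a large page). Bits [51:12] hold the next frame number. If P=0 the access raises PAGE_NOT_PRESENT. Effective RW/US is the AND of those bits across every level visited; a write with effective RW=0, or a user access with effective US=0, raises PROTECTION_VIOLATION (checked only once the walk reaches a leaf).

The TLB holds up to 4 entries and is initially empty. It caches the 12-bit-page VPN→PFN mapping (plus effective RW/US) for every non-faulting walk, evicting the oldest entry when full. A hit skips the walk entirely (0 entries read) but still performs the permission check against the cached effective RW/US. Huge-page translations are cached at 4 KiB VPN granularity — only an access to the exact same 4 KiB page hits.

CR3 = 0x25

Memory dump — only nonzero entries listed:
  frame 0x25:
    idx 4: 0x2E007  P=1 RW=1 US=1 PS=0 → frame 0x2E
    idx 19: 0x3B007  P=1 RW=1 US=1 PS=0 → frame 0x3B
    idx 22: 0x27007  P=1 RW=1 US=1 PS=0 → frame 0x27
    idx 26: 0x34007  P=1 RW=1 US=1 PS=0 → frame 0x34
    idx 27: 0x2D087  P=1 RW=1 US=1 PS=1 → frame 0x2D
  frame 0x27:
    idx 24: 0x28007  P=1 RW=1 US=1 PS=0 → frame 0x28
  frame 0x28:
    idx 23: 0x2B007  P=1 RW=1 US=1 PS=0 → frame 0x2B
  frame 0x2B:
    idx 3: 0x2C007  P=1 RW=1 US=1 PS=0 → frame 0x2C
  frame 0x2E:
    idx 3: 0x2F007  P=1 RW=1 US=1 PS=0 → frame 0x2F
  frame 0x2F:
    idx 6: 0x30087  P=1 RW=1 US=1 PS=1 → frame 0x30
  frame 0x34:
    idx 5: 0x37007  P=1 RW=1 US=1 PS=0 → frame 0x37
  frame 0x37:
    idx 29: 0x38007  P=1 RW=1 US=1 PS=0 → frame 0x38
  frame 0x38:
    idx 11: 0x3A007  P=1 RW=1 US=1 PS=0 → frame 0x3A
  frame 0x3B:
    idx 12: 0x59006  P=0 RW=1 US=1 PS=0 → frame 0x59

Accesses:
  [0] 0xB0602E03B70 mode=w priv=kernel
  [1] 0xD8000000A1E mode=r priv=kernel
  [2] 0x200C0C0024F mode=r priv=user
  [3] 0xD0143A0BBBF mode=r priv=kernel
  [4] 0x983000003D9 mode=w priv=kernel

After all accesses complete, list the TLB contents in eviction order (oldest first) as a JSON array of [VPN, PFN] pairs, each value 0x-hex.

Per-access translation:
#0 VA=0xB0602E03B70 (w,kernel):
  L0: frame=0x25 idx=22 entry=0x27007 [P=1 RW=1 US=1 PS=0]
  L1: frame=0x27 idx=24 entry=0x28007 [P=1 RW=1 US=1 PS=0]
  L2: frame=0x28 idx=23 entry=0x2B007 [P=1 RW=1 US=1 PS=0]
  L3: frame=0x2B idx=3 entry=0x2C007 [P=1 RW=1 US=1 PS=0]
  ✓ 0x2CB70  — 4 lookups
#1 VA=0xD8000000A1E (r,kernel):
  L0: frame=0x25 idx=27 entry=0x2D087 [P=1 RW=1 US=1 PS=1]
  ✓ 0x2DA1E (huge @L0)  — 1 lookups
#2 VA=0x200C0C0024F (r,user):
  L0: frame=0x25 idx=4 entry=0x2E007 [P=1 RW=1 US=1 PS=0]
  L1: frame=0x2E idx=3 entry=0x2F007 [P=1 RW=1 US=1 PS=0]
  L2: frame=0x2F idx=6 entry=0x30087 [P=1 RW=1 US=1 PS=1]
  ✓ 0x3024F (huge @L2)  — 3 lookups
#3 VA=0xD0143A0BBBF (r,kernel):
  L0: frame=0x25 idx=26 entry=0x34007 [P=1 RW=1 US=1 PS=0]
  L1: frame=0x34 idx=5 entry=0x37007 [P=1 RW=1 US=1 PS=0]
  L2: frame=0x37 idx=29 entry=0x38007 [P=1 RW=1 US=1 PS=0]
  L3: frame=0x38 idx=11 entry=0x3A007 [P=1 RW=1 US=1 PS=0]
  ✓ 0x3ABBF  — 4 lookups
#4 VA=0x983000003D9 (w,kernel):
  L0: frame=0x25 idx=19 entry=0x3B007 [P=1 RW=1 US=1 PS=0]
  L1: frame=0x3B idx=12 entry=0x59006 [P=0 RW=1 US=1 PS=0]
  ✗ PAGE_NOT_PRESENT  [2 reads]

TLB: [["0xB0602E03", "0x2C"], ["0xD8000000", "0x2D"], ["0x200C0C00", "0x30"], ["0xD0143A0B", "0x3A"]]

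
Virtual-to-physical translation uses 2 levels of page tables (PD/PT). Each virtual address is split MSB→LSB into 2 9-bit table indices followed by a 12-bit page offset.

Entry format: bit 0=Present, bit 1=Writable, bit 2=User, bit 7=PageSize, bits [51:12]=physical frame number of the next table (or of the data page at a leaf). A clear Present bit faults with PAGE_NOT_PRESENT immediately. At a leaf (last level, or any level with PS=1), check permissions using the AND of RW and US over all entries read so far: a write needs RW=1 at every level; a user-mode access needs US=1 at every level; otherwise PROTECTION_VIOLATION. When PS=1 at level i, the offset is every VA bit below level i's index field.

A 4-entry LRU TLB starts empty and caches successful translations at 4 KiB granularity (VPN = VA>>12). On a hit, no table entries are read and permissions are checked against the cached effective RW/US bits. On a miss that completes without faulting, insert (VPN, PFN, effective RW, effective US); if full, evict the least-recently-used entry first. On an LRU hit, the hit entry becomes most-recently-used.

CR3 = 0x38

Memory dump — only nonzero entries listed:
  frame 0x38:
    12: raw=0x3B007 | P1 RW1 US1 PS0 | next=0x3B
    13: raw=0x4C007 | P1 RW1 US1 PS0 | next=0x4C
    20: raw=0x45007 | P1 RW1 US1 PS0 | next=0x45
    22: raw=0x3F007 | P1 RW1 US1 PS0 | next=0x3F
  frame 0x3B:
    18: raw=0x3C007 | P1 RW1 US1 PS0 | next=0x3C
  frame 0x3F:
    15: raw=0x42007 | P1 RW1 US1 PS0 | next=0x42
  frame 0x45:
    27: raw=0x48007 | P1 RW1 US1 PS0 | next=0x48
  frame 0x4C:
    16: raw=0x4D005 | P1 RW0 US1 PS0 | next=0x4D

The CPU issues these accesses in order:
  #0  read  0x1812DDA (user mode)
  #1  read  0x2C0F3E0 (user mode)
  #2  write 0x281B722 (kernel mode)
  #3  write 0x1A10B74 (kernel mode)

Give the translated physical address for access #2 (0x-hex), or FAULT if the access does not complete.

Per-access translation:
#0 VA=0x1812DDA (r,user):
  lvl0: tbl 0x38, slot 12 ⇒ 0x3B007 (P1/RW1/US1/PS0)
  lvl1: tbl 0x3B, slot 18 ⇒ 0x3C007 (P1/RW1/US1/PS0)
  → PA=0x3CDDA  (2 entries read)
#1 VA=0x2C0F3E0 (r,user):
  lvl0: tbl 0x38, slot 22 ⇒ 0x3F007 (P1/RW1/US1/PS0)
  lvl1: tbl 0x3F, slot 15 ⇒ 0x42007 (P1/RW1/US1/PS0)
  → PA=0x423E0  (2 entries read)
#2 VA=0x281B722 (w,kernel):
  lvl0: tbl 0x38, slot 20 ⇒ 0x45007 (P1/RW1/US1/PS0)
  lvl1: tbl 0x45, slot 27 ⇒ 0x48007 (P1/RW1/US1/PS0)
  → PA=0x48722  (2 entries read)
#3 VA=0x1A10B74 (w,kernel):
  lvl0: tbl 0x38, slot 13 ⇒ 0x4C007 (P1/RW1/US1/PS0)
  lvl1: tbl 0x4C, slot 16 ⇒ 0x4D005 (P1/RW0/US1/PS0)
  ✗ PROTECTION_VIOLATION  [2 reads]

Access #2 PA: 0x48722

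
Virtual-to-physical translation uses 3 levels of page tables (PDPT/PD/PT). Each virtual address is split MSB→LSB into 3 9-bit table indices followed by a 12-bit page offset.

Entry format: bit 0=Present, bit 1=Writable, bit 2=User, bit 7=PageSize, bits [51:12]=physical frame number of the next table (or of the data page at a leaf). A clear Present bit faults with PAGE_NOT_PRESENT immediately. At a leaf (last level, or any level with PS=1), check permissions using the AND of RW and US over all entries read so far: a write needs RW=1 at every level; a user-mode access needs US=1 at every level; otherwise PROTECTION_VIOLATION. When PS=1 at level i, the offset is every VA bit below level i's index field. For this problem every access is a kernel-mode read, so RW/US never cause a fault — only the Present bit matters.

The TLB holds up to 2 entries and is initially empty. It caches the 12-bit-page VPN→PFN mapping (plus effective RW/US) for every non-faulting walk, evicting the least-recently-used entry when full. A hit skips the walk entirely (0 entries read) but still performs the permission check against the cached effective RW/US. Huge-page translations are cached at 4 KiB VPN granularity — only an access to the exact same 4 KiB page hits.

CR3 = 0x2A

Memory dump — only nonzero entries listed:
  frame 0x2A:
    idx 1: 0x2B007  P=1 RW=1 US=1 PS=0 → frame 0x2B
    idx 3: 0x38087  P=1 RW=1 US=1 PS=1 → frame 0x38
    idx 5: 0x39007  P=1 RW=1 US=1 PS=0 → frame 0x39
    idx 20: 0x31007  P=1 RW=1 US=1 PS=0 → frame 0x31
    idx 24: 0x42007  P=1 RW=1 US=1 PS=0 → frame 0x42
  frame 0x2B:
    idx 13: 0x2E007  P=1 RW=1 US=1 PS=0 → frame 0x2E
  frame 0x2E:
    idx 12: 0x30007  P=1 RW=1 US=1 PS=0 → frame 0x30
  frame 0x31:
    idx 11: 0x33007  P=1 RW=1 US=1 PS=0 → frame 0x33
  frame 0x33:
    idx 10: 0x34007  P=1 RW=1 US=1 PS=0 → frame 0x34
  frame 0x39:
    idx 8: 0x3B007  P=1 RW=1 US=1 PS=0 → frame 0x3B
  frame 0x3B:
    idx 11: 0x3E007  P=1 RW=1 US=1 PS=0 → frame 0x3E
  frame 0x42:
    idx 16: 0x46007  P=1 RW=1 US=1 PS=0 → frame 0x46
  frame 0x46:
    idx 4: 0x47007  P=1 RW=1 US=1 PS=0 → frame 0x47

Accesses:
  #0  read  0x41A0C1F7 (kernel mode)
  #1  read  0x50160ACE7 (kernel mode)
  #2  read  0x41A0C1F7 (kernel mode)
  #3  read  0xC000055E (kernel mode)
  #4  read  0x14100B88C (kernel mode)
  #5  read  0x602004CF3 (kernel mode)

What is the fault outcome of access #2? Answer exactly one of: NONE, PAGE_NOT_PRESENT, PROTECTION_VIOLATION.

Walk each access:
#0 VA=0x41A0C1F7 (r,kernel):
  [0] read 0x2A idx=1: raw=0x2B007 flags P=1 W=1 U=1 S=0
  [1] read 0x2B idx=13: raw=0x2E007 flags P=1 W=1 U=1 S=0
  [2] read 0x2E idx=12: raw=0x30007 flags P=1 W=1 U=1 S=0
  → PA=0x301F7  (3 entries read)
#1 VA=0x50160ACE7 (r,kernel):
  [0] read 0x2A idx=20: raw=0x31007 flags P=1 W=1 U=1 S=0
  [1] read 0x31 idx=11: raw=0x33007 flags P=1 W=1 U=1 S=0
  [2] read 0x33 idx=10: raw=0x34007 flags P=1 W=1 U=1 S=0
  → PA=0x34CE7  (3 entries read)
#2 VA=0x41A0C1F7 (r,kernel):
  TLB hit vpn=0x41A0C → PA=0x301F7
#3 VA=0xC000055E (r,kernel):
  [0] read 0x2A idx=3: raw=0x38087 flags P=1 W=1 U=1 S=1
  → PA=0x3855E (huge @L0)  (1 entries read)
#4 VA=0x14100B88C (r,kernel):
  [0] read 0x2A idx=5: raw=0x39007 flags P=1 W=1 U=1 S=0
  [1] read 0x39 idx=8: raw=0x3B007 flags P=1 W=1 U=1 S=0
  [2] read 0x3B idx=11: raw=0x3E007 flags P=1 W=1 U=1 S=0
  → PA=0x3E88C  (3 entries read)
#5 VA=0x602004CF3 (r,kernel):
  [0] read 0x2A idx=24: raw=0x42007 flags P=1 W=1 U=1 S=0
  [1] read 0x42 idx=16: raw=0x46007 flags P=1 W=1 U=1 S=0
  [2] read 0x46 idx=4: raw=0x47007 flags P=1 W=1 U=1 S=0
  → PA=0x47CF3  (3 entries read)

Access #2 fault: NONE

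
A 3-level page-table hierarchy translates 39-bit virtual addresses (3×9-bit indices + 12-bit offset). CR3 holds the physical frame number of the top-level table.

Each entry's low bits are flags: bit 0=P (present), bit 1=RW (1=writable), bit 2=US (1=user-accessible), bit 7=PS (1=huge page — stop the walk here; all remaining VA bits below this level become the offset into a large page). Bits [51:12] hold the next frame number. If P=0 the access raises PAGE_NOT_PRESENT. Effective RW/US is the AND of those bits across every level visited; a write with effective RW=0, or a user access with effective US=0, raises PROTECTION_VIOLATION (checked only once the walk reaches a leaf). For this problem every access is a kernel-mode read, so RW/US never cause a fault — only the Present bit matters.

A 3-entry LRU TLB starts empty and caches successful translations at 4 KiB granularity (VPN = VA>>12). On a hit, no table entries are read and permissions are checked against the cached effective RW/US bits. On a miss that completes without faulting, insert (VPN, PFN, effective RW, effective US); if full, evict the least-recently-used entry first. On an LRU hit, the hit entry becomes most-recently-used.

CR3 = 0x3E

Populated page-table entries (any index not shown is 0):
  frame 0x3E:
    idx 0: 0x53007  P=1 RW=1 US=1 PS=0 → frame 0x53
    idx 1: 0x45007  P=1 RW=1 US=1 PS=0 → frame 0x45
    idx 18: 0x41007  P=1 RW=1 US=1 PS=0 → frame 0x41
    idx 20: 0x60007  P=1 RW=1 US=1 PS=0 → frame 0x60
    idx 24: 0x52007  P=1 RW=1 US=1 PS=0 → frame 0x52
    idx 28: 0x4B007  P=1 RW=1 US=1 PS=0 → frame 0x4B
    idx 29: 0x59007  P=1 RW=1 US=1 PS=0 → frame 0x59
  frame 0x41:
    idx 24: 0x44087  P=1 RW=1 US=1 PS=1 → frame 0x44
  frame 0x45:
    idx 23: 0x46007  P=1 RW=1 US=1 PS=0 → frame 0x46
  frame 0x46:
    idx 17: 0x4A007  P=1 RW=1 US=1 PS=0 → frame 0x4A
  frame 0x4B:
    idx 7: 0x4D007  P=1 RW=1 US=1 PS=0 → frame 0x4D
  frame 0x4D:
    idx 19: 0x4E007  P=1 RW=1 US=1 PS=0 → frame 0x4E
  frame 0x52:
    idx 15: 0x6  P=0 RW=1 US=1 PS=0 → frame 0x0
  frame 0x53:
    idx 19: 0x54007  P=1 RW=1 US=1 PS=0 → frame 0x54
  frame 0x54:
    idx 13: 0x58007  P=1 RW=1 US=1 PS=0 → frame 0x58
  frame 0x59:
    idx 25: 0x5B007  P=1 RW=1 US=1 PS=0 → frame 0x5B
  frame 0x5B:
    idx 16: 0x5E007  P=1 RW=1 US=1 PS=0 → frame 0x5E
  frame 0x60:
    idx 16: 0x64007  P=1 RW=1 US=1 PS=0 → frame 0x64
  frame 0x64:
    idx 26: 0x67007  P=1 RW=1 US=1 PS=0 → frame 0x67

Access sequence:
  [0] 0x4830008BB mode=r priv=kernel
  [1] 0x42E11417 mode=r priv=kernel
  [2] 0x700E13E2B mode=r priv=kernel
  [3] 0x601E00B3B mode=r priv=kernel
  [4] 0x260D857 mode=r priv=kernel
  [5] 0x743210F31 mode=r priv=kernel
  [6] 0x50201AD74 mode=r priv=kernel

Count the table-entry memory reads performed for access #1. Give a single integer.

Walk each access:
#0 VA=0x4830008BB (r,kernel):
  L0: frame=0x3E idx=18 entry=0x41007 [P=1 RW=1 US=1 PS=0]
  L1: frame=0x41 idx=24 entry=0x44087 [P=1 RW=1 US=1 PS=1]
  ⇒ phys 0x448BB (huge @L1)  [2 reads]
#1 VA=0x42E11417 (r,kernel):
  L0: frame=0x3E idx=1 entry=0x45007 [P=1 RW=1 US=1 PS=0]
  L1: frame=0x45 idx=23 entry=0x46007 [P=1 RW=1 US=1 PS=0]
  L2: frame=0x46 idx=17 entry=0x4A007 [P=1 RW=1 US=1 PS=0]
  ⇒ phys 0x4A417  [3 reads]
#2 VA=0x700E13E2B (r,kernel):
  L0: frame=0x3E idx=28 entry=0x4B007 [P=1 RW=1 US=1 PS=0]
  L1: frame=0x4B idx=7 entry=0x4D007 [P=1 RW=1 US=1 PS=0]
  L2: frame=0x4D idx=19 entry=0x4E007 [P=1 RW=1 US=1 PS=0]
  ⇒ phys 0x4EE2B  [3 reads]
#3 VA=0x601E00B3B (r,kernel):
  L0: frame=0x3E idx=24 entry=0x52007 [P=1 RW=1 US=1 PS=0]
  L1: frame=0x52 idx=15 entry=0x6 [P=0 RW=1 US=1 PS=0]
  ✗ PAGE_NOT_PRESENT  [2 reads]
#4 VA=0x260D857 (r,kernel):
  L0: frame=0x3E idx=0 entry=0x53007 [P=1 RW=1 US=1 PS=0]
  L1: frame=0x53 idx=19 entry=0x54007 [P=1 RW=1 US=1 PS=0]
  L2: frame=0x54 idx=13 entry=0x58007 [P=1 RW=1 US=1 PS=0]
  ⇒ phys 0x58857  [3 reads]
#5 VA=0x743210F31 (r,kernel):
  L0: frame=0x3E idx=29 entry=0x59007 [P=1 RW=1 US=1 PS=0]
  L1: frame=0x59 idx=25 entry=0x5B007 [P=1 RW=1 US=1 PS=0]
  L2: frame=0x5B idx=16 entry=0x5E007 [P=1 RW=1 US=1 PS=0]
  ⇒ phys 0x5EF31  [3 reads]
#6 VA=0x50201AD74 (r,kernel):
  L0: frame=0x3E idx=20 entry=0x60007 [P=1 RW=1 US=1 PS=0]
  L1: frame=0x60 idx=16 entry=0x64007 [P=1 RW=1 US=1 PS=0]
  L2: frame=0x64 idx=26 entry=0x67007 [P=1 RW=1 US=1 PS=0]
  ⇒ phys 0x67D74  [3 reads]

Entries read for #1: 3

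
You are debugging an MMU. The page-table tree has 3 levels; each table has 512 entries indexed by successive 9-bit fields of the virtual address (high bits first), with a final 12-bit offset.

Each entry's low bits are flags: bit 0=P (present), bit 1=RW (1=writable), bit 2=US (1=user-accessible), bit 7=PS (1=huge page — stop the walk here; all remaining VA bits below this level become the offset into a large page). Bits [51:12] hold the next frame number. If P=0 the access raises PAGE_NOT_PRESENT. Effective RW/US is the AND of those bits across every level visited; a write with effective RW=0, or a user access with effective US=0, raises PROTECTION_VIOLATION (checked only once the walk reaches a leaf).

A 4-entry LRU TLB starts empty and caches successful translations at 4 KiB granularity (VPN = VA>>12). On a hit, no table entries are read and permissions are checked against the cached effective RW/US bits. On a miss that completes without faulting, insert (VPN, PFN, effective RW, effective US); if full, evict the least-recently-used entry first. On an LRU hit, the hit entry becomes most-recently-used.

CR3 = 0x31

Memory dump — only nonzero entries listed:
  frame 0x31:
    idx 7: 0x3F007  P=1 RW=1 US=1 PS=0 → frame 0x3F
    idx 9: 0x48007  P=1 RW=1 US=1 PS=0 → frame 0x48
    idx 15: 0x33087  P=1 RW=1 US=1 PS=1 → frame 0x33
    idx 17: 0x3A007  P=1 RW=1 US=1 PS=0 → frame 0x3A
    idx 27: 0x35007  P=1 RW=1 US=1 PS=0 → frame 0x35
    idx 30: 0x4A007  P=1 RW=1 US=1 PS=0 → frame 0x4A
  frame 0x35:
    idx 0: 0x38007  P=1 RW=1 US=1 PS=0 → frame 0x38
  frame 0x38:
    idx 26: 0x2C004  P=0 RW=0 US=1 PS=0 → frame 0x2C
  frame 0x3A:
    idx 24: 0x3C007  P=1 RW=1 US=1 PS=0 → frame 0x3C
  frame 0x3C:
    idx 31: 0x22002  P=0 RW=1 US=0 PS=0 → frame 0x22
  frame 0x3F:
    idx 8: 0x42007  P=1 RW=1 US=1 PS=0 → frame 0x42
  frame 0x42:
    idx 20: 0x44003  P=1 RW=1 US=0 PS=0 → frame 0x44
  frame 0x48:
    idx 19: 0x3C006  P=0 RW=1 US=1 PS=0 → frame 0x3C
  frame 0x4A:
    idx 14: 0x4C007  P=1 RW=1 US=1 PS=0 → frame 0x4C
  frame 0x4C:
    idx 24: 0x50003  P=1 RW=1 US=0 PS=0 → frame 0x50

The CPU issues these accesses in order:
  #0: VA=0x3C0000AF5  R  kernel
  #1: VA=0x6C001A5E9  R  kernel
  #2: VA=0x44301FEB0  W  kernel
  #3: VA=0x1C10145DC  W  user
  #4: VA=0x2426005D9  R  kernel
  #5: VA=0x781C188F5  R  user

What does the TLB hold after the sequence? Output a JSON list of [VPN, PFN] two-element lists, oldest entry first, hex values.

Walk each access:
#0 VA=0x3C0000AF5 (r,kernel):
  L0: frame=0x31 idx=15 entry=0x33087 [P=1 RW=1 US=1 PS=1]
  ✓ 0x33AF5 (huge @L0)  — 1 lookups
#1 VA=0x6C001A5E9 (r,kernel):
  L0: frame=0x31 idx=27 entry=0x35007 [P=1 RW=1 US=1 PS=0]
  L1: frame=0x35 idx=0 entry=0x38007 [P=1 RW=1 US=1 PS=0]
  L2: frame=0x38 idx=26 entry=0x2C004 [P=0 RW=0 US=1 PS=0]
  ⇒ fault: PAGE_NOT_PRESENT  — 3 lookups
#2 VA=0x44301FEB0 (w,kernel):
  L0: frame=0x31 idx=17 entry=0x3A007 [P=1 RW=1 US=1 PS=0]
  L1: frame=0x3A idx=24 entry=0x3C007 [P=1 RW=1 US=1 PS=0]
  L2: frame=0x3C idx=31 entry=0x22002 [P=0 RW=1 US=0 PS=0]
  ⇒ fault: PAGE_NOT_PRESENT  — 3 lookups
#3 VA=0x1C10145DC (w,user):
  L0: frame=0x31 idx=7 entry=0x3F007 [P=1 RW=1 US=1 PS=0]
  L1: frame=0x3F idx=8 entry=0x42007 [P=1 RW=1 US=1 PS=0]
  L2: frame=0x42 idx=20 entry=0x44003 [P=1 RW=1 US=0 PS=0]
  ⇒ fault: PROTECTION_VIOLATION  — 3 lookups
#4 VA=0x2426005D9 (r,kernel):
  L0: frame=0x31 idx=9 entry=0x48007 [P=1 RW=1 US=1 PS=0]
  L1: frame=0x48 idx=19 entry=0x3C006 [P=0 RW=1 US=1 PS=0]
  ⇒ fault: PAGE_NOT_PRESENT  — 2 lookups
#5 VA=0x781C188F5 (r,user):
  L0: frame=0x31 idx=30 entry=0x4A007 [P=1 RW=1 US=1 PS=0]
  L1: frame=0x4A idx=14 entry=0x4C007 [P=1 RW=1 US=1 PS=0]
  L2: frame=0x4C idx=24 entry=0x50003 [P=1 RW=1 US=0 PS=0]
  ⇒ fault: PROTECTION_VIOLATION  — 3 lookups

TLB: [["0x3C0000", "0x33"]]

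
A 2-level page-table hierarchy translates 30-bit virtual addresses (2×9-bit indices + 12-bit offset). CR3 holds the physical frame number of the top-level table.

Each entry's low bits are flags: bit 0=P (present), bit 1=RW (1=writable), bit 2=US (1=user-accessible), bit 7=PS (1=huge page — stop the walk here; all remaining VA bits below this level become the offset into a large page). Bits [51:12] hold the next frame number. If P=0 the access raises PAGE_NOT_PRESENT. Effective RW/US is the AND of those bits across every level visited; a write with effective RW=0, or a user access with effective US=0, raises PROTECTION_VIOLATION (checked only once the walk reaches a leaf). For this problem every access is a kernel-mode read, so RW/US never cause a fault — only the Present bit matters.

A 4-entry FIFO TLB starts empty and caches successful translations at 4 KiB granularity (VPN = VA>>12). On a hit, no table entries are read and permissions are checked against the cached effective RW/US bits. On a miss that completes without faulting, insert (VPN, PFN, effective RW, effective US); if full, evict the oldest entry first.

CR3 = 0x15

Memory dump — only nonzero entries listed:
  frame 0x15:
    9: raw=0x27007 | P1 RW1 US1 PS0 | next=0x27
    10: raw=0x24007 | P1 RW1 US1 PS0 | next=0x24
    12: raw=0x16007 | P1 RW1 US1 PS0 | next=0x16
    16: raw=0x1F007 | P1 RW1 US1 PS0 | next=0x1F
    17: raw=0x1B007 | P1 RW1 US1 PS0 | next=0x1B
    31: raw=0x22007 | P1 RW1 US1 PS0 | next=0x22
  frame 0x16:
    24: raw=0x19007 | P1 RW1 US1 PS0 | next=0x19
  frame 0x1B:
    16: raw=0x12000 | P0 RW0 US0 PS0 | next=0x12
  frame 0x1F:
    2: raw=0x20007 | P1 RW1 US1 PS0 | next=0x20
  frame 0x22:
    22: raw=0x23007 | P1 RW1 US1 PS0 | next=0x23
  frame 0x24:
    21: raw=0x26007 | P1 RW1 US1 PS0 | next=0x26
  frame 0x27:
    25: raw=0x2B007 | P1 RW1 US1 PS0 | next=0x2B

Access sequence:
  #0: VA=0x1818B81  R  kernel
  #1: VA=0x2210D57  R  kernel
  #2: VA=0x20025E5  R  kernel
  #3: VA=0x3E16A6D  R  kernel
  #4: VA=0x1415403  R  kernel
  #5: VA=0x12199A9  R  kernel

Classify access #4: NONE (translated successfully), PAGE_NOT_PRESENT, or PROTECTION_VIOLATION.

Trace:
#0 VA=0x1818B81 (r,kernel):
  lvl0: tbl 0x15, slot 12 ⇒ 0x16007 (P1/RW1/US1/PS0)
  lvl1: tbl 0x16, slot 24 ⇒ 0x19007 (P1/RW1/US1/PS0)
  → PA=0x19B81  (2 entries read)
#1 VA=0x2210D57 (r,kernel):
  lvl0: tbl 0x15, slot 17 ⇒ 0x1B007 (P1/RW1/US1/PS0)
  lvl1: tbl 0x1B, slot 16 ⇒ 0x12000 (P0/RW0/US0/PS0)
  → PAGE_NOT_PRESENT  (2 entries read)
#2 VA=0x20025E5 (r,kernel):
  lvl0: tbl 0x15, slot 16 ⇒ 0x1F007 (P1/RW1/US1/PS0)
  lvl1: tbl 0x1F, slot 2 ⇒ 0x20007 (P1/RW1/US1/PS0)
  → PA=0x205E5  (2 entries read)
#3 VA=0x3E16A6D (r,kernel):
  lvl0: tbl 0x15, slot 31 ⇒ 0x22007 (P1/RW1/US1/PS0)
  lvl1: tbl 0x22, slot 22 ⇒ 0x23007 (P1/RW1/US1/PS0)
  → PA=0x23A6D  (2 entries read)
#4 VA=0x1415403 (r,kernel):
  lvl0: tbl 0x15, slot 10 ⇒ 0x24007 (P1/RW1/US1/PS0)
  lvl1: tbl 0x24, slot 21 ⇒ 0x26007 (P1/RW1/US1/PS0)
  → PA=0x26403  (2 entries read)
#5 VA=0x12199A9 (r,kernel):
  lvl0: tbl 0x15, slot 9 ⇒ 0x27007 (P1/RW1/US1/PS0)
  lvl1: tbl 0x27, slot 25 ⇒ 0x2B007 (P1/RW1/US1/PS0)
  → PA=0x2B9A9  (2 entries read)

Access #4 fault: NONE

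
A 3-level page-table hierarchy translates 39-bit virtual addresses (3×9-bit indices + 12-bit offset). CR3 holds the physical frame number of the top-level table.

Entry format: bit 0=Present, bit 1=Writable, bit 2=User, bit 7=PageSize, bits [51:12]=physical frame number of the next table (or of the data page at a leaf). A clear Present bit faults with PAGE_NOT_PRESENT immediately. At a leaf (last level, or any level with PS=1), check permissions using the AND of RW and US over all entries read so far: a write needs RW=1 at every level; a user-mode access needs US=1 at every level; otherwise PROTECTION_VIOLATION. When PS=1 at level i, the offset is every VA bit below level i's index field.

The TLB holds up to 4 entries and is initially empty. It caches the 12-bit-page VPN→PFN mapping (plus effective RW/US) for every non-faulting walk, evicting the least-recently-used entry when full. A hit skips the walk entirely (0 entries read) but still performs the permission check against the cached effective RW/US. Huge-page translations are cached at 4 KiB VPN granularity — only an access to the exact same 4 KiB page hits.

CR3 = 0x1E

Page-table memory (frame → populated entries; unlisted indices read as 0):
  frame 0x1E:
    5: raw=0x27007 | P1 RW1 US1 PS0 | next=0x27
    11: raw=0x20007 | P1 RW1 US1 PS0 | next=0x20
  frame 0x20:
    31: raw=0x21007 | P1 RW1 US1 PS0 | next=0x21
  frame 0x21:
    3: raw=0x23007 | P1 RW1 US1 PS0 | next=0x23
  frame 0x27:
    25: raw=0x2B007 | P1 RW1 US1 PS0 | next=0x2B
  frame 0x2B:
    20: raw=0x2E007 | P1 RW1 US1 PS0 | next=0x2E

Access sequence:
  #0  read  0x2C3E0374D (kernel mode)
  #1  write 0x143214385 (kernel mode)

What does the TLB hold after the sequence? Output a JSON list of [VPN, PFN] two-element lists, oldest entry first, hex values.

Per-access translation:
#0 VA=0x2C3E0374D (r,kernel):
  [0] read 0x1E idx=11: raw=0x20007 flags P=1 W=1 U=1 S=0
  [1] read 0x20 idx=31: raw=0x21007 flags P=1 W=1 U=1 S=0
  [2] read 0x21 idx=3: raw=0x23007 flags P=1 W=1 U=1 S=0
  ⇒ phys 0x2374D  [3 reads]
#1 VA=0x143214385 (w,kernel):
  [0] read 0x1E idx=5: raw=0x27007 flags P=1 W=1 U=1 S=0
  [1] read 0x27 idx=25: raw=0x2B007 flags P=1 W=1 U=1 S=0
  [2] read 0x2B idx=20: raw=0x2E007 flags P=1 W=1 U=1 S=0
  ⇒ phys 0x2E385  [3 reads]

TLB: [["0x2C3E03", "0x23"], ["0x143214", "0x2E"]]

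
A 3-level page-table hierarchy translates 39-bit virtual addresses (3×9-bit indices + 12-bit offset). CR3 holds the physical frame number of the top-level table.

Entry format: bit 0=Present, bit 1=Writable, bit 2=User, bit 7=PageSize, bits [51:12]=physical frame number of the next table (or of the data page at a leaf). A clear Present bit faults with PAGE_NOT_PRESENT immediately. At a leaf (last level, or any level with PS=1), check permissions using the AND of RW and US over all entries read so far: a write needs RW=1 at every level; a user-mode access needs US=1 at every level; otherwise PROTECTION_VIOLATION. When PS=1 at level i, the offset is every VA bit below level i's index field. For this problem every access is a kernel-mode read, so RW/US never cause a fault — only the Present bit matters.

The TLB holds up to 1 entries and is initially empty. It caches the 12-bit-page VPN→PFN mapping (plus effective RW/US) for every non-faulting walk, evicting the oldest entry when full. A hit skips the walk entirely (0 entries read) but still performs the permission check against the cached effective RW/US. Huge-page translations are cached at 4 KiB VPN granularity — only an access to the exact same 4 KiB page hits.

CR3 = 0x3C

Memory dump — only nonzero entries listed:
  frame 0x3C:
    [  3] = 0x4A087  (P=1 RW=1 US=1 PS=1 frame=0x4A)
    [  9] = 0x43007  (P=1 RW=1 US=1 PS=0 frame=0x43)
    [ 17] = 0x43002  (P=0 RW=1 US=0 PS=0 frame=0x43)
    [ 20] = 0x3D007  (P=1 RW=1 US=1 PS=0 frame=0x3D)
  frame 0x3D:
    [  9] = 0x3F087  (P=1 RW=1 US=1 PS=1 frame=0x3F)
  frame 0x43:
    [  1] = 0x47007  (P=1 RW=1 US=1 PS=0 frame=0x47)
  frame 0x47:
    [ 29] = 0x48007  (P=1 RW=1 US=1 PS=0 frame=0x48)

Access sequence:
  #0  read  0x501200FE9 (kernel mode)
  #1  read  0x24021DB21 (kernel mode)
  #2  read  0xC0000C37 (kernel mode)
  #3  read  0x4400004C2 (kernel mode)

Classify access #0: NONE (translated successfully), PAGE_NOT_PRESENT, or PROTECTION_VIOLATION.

Trace:
#0 VA=0x501200FE9 (r,kernel):
  L0 @0x3C[20] → 0x3D007  P=1,RW=1,US=1,PS=0
  L1 @0x3D[9] → 0x3F087  P=1,RW=1,US=1,PS=1
  ⇒ phys 0x3FFE9 (huge @L1)  [2 reads]
#1 VA=0x24021DB21 (r,kernel):
  L0 @0x3C[9] → 0x43007  P=1,RW=1,US=1,PS=0
  L1 @0x43[1] → 0x47007  P=1,RW=1,US=1,PS=0
  L2 @0x47[29] → 0x48007  P=1,RW=1,US=1,PS=0
  ⇒ phys 0x48B21  [3 reads]
#2 VA=0xC0000C37 (r,kernel):
  L0 @0x3C[3] → 0x4A087  P=1,RW=1,US=1,PS=1
  ⇒ phys 0x4AC37 (huge @L0)  [1 reads]
#3 VA=0x4400004C2 (r,kernel):
  L0 @0x3C[17] → 0x43002  P=0,RW=1,US=0,PS=0
  → PAGE_NOT_PRESENT  (1 entries read)

Access #0 fault: NONE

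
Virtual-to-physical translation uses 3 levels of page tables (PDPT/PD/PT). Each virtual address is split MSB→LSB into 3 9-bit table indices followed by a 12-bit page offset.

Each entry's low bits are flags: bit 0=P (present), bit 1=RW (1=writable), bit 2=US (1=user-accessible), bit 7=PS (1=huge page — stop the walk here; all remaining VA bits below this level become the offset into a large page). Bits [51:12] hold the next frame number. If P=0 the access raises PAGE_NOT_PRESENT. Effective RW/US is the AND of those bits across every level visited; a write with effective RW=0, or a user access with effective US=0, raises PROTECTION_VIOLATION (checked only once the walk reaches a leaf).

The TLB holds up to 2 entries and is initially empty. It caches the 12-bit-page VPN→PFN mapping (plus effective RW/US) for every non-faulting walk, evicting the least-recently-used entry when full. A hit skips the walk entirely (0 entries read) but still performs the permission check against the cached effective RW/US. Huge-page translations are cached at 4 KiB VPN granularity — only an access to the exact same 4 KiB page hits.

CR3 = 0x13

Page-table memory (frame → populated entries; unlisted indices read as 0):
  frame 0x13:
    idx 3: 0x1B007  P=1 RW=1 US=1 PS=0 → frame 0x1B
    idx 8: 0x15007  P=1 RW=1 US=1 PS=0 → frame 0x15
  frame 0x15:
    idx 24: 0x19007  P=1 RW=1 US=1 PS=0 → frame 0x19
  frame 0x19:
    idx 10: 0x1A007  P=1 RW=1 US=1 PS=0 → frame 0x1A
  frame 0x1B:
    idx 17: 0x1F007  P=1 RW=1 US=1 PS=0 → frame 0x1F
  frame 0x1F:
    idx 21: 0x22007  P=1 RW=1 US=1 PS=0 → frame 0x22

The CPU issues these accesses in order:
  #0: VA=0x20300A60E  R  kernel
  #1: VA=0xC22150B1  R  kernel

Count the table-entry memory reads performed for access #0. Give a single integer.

Per-access translation:
#0 VA=0x20300A60E (r,kernel):
  [0] read 0x13 idx=8: raw=0x15007 flags P=1 W=1 U=1 S=0
  [1] read 0x15 idx=24: raw=0x19007 flags P=1 W=1 U=1 S=0
  [2] read 0x19 idx=10: raw=0x1A007 flags P=1 W=1 U=1 S=0
  ⇒ phys 0x1A60E  [3 reads]
#1 VA=0xC22150B1 (r,kernel):
  [0] read 0x13 idx=3: raw=0x1B007 flags P=1 W=1 U=1 S=0
  [1] read 0x1B idx=17: raw=0x1F007 flags P=1 W=1 U=1 S=0
  [2] read 0x1F idx=21: raw=0x22007 flags P=1 W=1 U=1 S=0
  ⇒ phys 0x220B1  [3 reads]

Entries read for #0: 3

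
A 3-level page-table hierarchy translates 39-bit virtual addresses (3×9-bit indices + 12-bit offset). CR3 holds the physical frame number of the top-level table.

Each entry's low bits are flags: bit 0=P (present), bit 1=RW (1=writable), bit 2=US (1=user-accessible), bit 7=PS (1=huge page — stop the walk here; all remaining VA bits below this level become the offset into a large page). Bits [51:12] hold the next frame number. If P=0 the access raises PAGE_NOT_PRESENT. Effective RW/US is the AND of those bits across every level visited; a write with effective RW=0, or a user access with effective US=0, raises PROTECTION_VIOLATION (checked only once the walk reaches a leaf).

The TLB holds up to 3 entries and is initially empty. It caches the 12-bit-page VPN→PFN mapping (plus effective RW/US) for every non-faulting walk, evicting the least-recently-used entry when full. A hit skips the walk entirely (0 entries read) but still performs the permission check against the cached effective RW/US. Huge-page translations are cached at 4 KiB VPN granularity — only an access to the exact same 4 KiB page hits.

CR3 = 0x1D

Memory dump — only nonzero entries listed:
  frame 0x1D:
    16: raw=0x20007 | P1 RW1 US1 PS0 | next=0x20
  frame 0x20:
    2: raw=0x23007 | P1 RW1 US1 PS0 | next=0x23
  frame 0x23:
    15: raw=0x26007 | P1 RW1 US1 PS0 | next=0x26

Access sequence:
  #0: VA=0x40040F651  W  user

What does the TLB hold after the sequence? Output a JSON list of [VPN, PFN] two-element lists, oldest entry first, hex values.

Walk each access:
#0 VA=0x40040F651 (w,user):
  [0] read 0x1D idx=16: raw=0x20007 flags P=1 W=1 U=1 S=0
  [1] read 0x20 idx=2: raw=0x23007 flags P=1 W=1 U=1 S=0
  [2] read 0x23 idx=15: raw=0x26007 flags P=1 W=1 U=1 S=0
  → PA=0x26651  (3 entries read)

TLB: [["0x40040F", "0x26"]]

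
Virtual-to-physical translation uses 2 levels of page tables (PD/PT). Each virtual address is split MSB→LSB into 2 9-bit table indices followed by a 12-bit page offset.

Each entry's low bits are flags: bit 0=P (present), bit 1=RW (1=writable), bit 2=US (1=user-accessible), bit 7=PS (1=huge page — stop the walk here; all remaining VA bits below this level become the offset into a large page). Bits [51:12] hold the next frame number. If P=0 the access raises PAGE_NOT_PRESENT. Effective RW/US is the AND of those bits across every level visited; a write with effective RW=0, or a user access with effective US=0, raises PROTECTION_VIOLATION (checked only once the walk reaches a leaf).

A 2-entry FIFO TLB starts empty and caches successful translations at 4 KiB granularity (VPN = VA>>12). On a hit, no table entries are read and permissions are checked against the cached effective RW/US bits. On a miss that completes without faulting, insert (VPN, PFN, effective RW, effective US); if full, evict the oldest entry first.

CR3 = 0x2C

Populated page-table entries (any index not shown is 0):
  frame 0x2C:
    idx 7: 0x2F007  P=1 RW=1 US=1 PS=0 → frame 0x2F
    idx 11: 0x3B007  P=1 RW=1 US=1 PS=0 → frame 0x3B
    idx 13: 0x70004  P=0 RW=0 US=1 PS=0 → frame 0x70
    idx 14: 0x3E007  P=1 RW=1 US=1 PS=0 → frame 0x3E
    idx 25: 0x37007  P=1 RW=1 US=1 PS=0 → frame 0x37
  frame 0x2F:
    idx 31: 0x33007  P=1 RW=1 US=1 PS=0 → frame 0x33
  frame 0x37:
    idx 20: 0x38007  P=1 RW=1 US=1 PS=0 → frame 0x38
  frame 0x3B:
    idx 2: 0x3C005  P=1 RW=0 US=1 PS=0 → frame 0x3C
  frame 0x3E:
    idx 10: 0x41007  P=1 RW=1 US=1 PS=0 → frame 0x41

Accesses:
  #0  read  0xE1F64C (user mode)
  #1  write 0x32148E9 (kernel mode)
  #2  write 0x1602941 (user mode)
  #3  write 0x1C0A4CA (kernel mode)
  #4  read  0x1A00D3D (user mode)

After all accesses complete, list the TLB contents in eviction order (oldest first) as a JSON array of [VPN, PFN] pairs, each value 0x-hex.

Per-access translation:
#0 VA=0xE1F64C (r,user):
  lvl0: tbl 0x2C, slot 7 ⇒ 0x2F007 (P1/RW1/US1/PS0)
  lvl1: tbl 0x2F, slot 31 ⇒ 0x33007 (P1/RW1/US1/PS0)
  ✓ 0x3364C  — 2 lookups
#1 VA=0x32148E9 (w,kernel):
  lvl0: tbl 0x2C, slot 25 ⇒ 0x37007 (P1/RW1/US1/PS0)
  lvl1: tbl 0x37, slot 20 ⇒ 0x38007 (P1/RW1/US1/PS0)
  ✓ 0x388E9  — 2 lookups
#2 VA=0x1602941 (w,user):
  lvl0: tbl 0x2C, slot 11 ⇒ 0x3B007 (P1/RW1/US1/PS0)
  lvl1: tbl 0x3B, slot 2 ⇒ 0x3C005 (P1/RW0/US1/PS0)
  ✗ PROTECTION_VIOLATION  [2 reads]
#3 VA=0x1C0A4CA (w,kernel):
  lvl0: tbl 0x2C, slot 14 ⇒ 0x3E007 (P1/RW1/US1/PS0)
  lvl1: tbl 0x3E, slot 10 ⇒ 0x41007 (P1/RW1/US1/PS0)
  ✓ 0x414CA  — 2 lookups
#4 VA=0x1A00D3D (r,user):
  lvl0: tbl 0x2C, slot 13 ⇒ 0x70004 (P0/RW0/US1/PS0)
  ✗ PAGE_NOT_PRESENT  [1 reads]

TLB: [["0x3214", "0x38"], ["0x1C0A", "0x41"]]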